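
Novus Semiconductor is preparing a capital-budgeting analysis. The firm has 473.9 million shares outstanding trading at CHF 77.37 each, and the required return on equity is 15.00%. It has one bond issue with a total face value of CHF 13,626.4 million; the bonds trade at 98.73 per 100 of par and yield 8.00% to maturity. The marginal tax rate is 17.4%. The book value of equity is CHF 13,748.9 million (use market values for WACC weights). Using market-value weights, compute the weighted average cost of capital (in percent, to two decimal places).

Market value of equity E = 77.37 × 473.9m = 36665.643m. Market value of debt D = 13626.4m × 98.73/100 = 13453.34472m.
Total capital V = 36665.643 + 13453.34472 = 50118.98772.
Equity: weight = 36665.643/50118.98772 = 0.7316; cost = 15%.
Bonds outstanding: weight = 13453.34472/50118.98772 = 0.2684; after-tax cost = 8% × (1 − 17.4%) = 6.6080%.
WACC = 0.7316 × 15.0000% + 0.2684 × 6.6080% = 12.7474%.

12.75%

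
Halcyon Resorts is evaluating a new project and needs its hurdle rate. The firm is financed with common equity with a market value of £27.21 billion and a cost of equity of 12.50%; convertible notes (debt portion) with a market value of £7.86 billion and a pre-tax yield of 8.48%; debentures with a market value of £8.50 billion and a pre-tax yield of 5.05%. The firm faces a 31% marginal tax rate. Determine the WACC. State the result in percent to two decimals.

Total capital V = 27.21 + 7.86 + 8.5 = 43.57.
Equity: weight = 27.21/43.57 = 0.6245; cost = 12.5%.
Convertible notes (debt portion): weight = 7.86/43.57 = 0.1804; after-tax cost = 8.48% × (1 − 31%) = 5.8512%.
Debentures: weight = 8.5/43.57 = 0.1951; after-tax cost = 5.05% × (1 − 31%) = 3.4845%.
WACC = 0.6245 × 12.5000% + 0.1804 × 5.8512% + 0.1951 × 3.4845% = 9.5417%.

9.54%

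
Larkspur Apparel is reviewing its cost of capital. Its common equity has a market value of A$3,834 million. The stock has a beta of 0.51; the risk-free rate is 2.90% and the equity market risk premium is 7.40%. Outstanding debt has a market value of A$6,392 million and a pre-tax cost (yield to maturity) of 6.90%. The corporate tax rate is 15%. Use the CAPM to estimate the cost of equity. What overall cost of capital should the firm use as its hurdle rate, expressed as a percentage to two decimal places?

Cost of equity via CAPM: Re = 2.9% + 0.51 × 7.4% = 6.6740%.
Total capital V = 3834 + 6392 = 10226.
Equity: weight = 3834/10226 = 0.3749; cost = 6.674%.
Debt: weight = 6392/10226 = 0.6251; after-tax cost = 6.9% × (1 − 15%) = 5.8650%.
WACC = 0.3749 × 6.6740% + 0.6251 × 5.8650% = 6.1683%.

6.17%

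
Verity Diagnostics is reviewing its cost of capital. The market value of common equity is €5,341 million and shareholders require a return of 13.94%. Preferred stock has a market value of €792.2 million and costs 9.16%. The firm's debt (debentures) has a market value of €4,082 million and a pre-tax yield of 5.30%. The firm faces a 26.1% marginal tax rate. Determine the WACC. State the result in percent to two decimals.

9.56%

Total capital V = 5341 + 792.2 + 4082 = 10215.2.
Equity: weight = 5341/10215.2 = 0.5228; cost = 13.94%.
Preferred: weight = 792.2/10215.2 = 0.0776; cost = 9.16%.
Debentures: weight = 4082/10215.2 = 0.3996; after-tax cost = 5.3% × (1 − 26.1%) = 3.9167%.
WACC = 0.5228 × 13.9400% + 0.0776 × 9.1600% + 0.3996 × 3.9167% = 9.5640%.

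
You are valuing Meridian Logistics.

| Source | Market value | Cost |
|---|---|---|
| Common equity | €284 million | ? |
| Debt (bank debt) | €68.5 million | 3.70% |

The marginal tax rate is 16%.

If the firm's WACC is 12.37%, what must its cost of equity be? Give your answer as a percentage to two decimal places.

Total capital V = 284 + 68.5 = 352.5.
Equity weight = 284/352.5 = 0.8057.
Bank debt weight = 68.5/352.5 = 0.1943.
Debt contribution = 0.1943 × 3.7% × (1 − 16%) = 0.6040%.
Required equity contribution = 12.37% − 0.6040% = 11.7660%.
Re = 11.7660% / 0.8057 = 14.6040%.

14.60%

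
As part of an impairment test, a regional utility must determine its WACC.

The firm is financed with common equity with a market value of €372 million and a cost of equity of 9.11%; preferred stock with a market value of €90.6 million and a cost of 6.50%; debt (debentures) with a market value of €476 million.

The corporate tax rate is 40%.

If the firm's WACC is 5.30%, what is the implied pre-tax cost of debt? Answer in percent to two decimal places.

Total capital V = 372 + 90.6 + 476 = 938.6.
Equity weight = 372/938.6 = 0.3963.
Preferred weight = 90.6/938.6 = 0.0965.
Debentures weight = 476/938.6 = 0.5071.
Equity contribution = 0.3963 × 9.11% = 3.6106%.
Preferred contribution = 0.0965 × 6.5% = 0.6274%.
Remaining for debt = 5.3% − 4.2380% = 1.0620%.
Rd × (1 − 40%) × 0.5071 = 1.0620%  ⇒  Rd = 3.4901%.

3.49%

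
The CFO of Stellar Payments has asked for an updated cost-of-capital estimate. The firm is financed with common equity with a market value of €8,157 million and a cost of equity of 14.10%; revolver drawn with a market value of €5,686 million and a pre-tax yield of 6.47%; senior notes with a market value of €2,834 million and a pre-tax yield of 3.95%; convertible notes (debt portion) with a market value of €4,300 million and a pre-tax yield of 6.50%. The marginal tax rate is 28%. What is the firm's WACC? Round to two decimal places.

8.09%

Total capital V = 8157 + 5686 + 2834 + 4300 = 20977.
Equity: weight = 8157/20977 = 0.3889; cost = 14.1%.
Revolver drawn: weight = 5686/20977 = 0.2711; after-tax cost = 6.47% × (1 − 28%) = 4.6584%.
Senior notes: weight = 2834/20977 = 0.1351; after-tax cost = 3.95% × (1 − 28%) = 2.8440%.
Convertible notes (debt portion): weight = 4300/20977 = 0.2050; after-tax cost = 6.5% × (1 − 28%) = 4.6800%.
WACC = 0.3889 × 14.1000% + 0.2711 × 4.6584% + 0.1351 × 2.8440% + 0.2050 × 4.6800% = 8.0891%.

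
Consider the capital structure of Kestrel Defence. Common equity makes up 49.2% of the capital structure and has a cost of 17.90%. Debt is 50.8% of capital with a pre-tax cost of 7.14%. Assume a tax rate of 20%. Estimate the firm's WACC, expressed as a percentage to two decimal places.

11.71%

After-tax cost of debt = 7.14% × (1 − 20%) = 5.7120%.
WACC = 0.492 × 17.9000% + 0.508 × 5.7120% = 11.7085%.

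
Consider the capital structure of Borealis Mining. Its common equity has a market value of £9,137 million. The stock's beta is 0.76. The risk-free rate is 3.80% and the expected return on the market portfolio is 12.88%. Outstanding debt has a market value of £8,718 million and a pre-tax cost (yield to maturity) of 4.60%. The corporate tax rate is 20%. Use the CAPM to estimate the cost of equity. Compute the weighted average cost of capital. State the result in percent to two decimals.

Market risk premium = 12.88% − 3.8% = 9.08%.
Cost of equity via CAPM: Re = 3.8% + 0.76 × 9.08% = 10.7008%.
Total capital V = 9137 + 8718 = 17855.
Equity: weight = 9137/17855 = 0.5117; cost = 10.7008%.
Debt: weight = 8718/17855 = 0.4883; after-tax cost = 4.6% × (1 − 20%) = 3.6800%.
WACC = 0.5117 × 10.7008% + 0.4883 × 3.6800% = 7.2728%.

7.27%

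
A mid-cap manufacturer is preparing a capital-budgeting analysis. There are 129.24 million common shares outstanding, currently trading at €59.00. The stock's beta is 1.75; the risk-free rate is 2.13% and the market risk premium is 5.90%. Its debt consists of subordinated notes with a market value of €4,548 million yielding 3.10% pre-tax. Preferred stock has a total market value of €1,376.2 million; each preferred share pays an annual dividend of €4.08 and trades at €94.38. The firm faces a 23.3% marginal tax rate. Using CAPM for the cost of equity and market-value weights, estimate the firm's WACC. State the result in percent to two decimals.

8.25%

Cost of equity via CAPM: Re = 2.13% + 1.75 × 5.9% = 12.4550%.
Cost of preferred: Rp = 4.08 / 94.38 = 4.3229%.
Market value of equity E = 59.0 × 129.24m = 7625.16m.
Total capital V = 7625.16 + 1376.2 + 4548 = 13549.36.
Equity: weight = 7625.16/13549.36 = 0.5628; cost = 12.455%.
Preferred: weight = 1376.2/13549.36 = 0.1016; cost = 4.3229%.
Subordinated notes: weight = 4548/13549.36 = 0.3357; after-tax cost = 3.1% × (1 − 23.3%) = 2.3777%.
WACC = 0.5628 × 12.4550% + 0.1016 × 4.3229% + 0.3357 × 2.3777% = 8.2465%.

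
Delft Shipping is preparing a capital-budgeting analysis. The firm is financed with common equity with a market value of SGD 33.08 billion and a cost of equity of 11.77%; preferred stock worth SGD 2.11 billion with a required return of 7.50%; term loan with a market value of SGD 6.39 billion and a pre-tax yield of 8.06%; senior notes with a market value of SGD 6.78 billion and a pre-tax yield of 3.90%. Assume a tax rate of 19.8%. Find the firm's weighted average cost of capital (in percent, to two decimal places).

9.67%

Total capital V = 33.08 + 2.11 + 6.39 + 6.78 = 48.36.
Equity: weight = 33.08/48.36 = 0.6840; cost = 11.77%.
Preferred: weight = 2.11/48.36 = 0.0436; cost = 7.5%.
Term loan: weight = 6.39/48.36 = 0.1321; after-tax cost = 8.06% × (1 − 19.8%) = 6.4641%.
Senior notes: weight = 6.78/48.36 = 0.1402; after-tax cost = 3.9% × (1 − 19.8%) = 3.1278%.
WACC = 0.6840 × 11.7700% + 0.0436 × 7.5000% + 0.1321 × 6.4641% + 0.1402 × 3.1278% = 9.6710%.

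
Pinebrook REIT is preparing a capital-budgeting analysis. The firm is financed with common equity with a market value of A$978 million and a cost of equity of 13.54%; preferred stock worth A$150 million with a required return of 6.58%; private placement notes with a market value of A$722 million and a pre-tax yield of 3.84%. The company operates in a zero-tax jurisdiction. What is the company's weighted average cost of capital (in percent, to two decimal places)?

9.19%

Total capital V = 978 + 150 + 722 = 1850.
Equity: weight = 978/1850 = 0.5286; cost = 13.54%.
Preferred: weight = 150/1850 = 0.0811; cost = 6.58%.
Private placement notes: weight = 722/1850 = 0.3903; after-tax cost = 3.84% × (1 − 0%) = 3.8400%.
WACC = 0.5286 × 13.5400% + 0.0811 × 6.5800% + 0.3903 × 3.8400% = 9.1901%.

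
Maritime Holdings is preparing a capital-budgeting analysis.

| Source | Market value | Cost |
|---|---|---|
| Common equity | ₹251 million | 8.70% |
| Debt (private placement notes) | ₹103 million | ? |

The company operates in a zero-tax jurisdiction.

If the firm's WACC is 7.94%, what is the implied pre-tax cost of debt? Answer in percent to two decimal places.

Total capital V = 251 + 103 = 354.
Equity weight = 251/354 = 0.7090.
Private placement notes weight = 103/354 = 0.2910.
Equity contribution = 0.7090 × 8.7% = 6.1686%.
Remaining for debt = 7.94% − 6.1686% = 1.7714%.
Rd × (1 − 0%) × 0.2910 = 1.7714%  ⇒  Rd = 6.0880%.

6.09%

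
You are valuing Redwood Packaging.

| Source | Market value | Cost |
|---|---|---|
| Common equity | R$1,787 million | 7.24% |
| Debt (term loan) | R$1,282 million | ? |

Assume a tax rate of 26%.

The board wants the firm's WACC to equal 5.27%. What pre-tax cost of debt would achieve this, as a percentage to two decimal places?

3.41%

Total capital V = 1787 + 1282 = 3069.
Equity weight = 1787/3069 = 0.5823.
Term loan weight = 1282/3069 = 0.4177.
Equity contribution = 0.5823 × 7.24% = 4.2157%.
Remaining for debt = 5.27% − 4.2157% = 1.0543%.
Rd × (1 − 26%) × 0.4177 = 1.0543%  ⇒  Rd = 3.4108%.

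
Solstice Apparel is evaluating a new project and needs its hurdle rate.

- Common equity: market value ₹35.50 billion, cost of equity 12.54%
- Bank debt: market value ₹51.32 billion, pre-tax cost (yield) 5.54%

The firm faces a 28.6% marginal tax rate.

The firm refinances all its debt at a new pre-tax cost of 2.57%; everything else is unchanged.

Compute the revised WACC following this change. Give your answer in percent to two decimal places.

6.21%

After the change:
Total capital V = 35.5 + 51.32 = 86.82.
Equity: weight = 35.5/86.82 = 0.4089; cost = 12.54%.
Bank debt: weight = 51.32/86.82 = 0.5911; after-tax cost = 2.57% × (1 − 28.6%) = 1.8350%.
WACC = 0.4089 × 12.5400% + 0.5911 × 1.8350% = 6.2122%.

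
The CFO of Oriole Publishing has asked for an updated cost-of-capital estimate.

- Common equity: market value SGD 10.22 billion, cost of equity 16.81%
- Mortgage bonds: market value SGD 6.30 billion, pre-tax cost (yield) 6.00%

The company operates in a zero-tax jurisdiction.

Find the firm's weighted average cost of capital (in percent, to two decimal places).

12.69%

Total capital V = 10.22 + 6.3 = 16.52.
Equity: weight = 10.22/16.52 = 0.6186; cost = 16.81%.
Mortgage bonds: weight = 6.3/16.52 = 0.3814; after-tax cost = 6% × (1 − 0%) = 6.0000%.
WACC = 0.6186 × 16.8100% + 0.3814 × 6.0000% = 12.6875%.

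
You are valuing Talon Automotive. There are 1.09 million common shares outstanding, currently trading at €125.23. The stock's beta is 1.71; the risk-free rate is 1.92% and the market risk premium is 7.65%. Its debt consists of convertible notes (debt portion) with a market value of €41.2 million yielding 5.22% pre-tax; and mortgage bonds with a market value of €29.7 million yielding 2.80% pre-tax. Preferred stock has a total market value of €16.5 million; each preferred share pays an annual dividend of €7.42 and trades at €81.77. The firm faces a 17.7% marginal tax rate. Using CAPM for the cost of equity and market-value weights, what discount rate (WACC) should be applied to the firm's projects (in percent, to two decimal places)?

10.91%

Cost of equity via CAPM: Re = 1.92% + 1.71 × 7.65% = 15.0015%.
Cost of preferred: Rp = 7.42 / 81.77 = 9.0742%.
Market value of equity E = 125.23 × 1.09m = 136.5007m.
Total capital V = 136.5007 + 16.5 + 41.2 + 29.7 = 223.9007.
Equity: weight = 136.5007/223.9007 = 0.6096; cost = 15.0015%.
Preferred: weight = 16.5/223.9007 = 0.0737; cost = 9.0742%.
Convertible notes (debt portion): weight = 41.2/223.9007 = 0.1840; after-tax cost = 5.22% × (1 − 17.7%) = 4.2961%.
Mortgage bonds: weight = 29.7/223.9007 = 0.1326; after-tax cost = 2.8% × (1 − 17.7%) = 2.3044%.
WACC = 0.6096 × 15.0015% + 0.0737 × 9.0742% + 0.1840 × 4.2961% + 0.1326 × 2.3044% = 10.9105%.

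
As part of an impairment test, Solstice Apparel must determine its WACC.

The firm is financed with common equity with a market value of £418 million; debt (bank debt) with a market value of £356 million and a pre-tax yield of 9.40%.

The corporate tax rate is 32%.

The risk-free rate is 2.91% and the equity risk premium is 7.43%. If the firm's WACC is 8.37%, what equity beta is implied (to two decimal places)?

0.96

Total capital V = 418 + 356 = 774.
Equity weight = 418/774 = 0.5401.
Bank debt weight = 356/774 = 0.4599.
Debt contribution = 0.4599 × 9.4% × (1 − 32%) = 2.9400%.
Required equity contribution = 8.37% − 2.9400% = 5.4300%  ⇒  Re = 10.0546%.
CAPM: 10.0546% = 2.91% + β × 7.43%  ⇒  β = 0.9616.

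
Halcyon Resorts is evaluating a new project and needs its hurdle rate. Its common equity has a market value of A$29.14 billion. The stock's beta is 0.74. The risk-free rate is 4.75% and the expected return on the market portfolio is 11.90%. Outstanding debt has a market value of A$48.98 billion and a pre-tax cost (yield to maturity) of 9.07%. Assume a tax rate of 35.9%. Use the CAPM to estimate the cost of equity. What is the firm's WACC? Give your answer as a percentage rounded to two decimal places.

Market risk premium = 11.9% − 4.75% = 7.15%.
Cost of equity via CAPM: Re = 4.75% + 0.74 × 7.15% = 10.0410%.
Total capital V = 29.14 + 48.98 = 78.12.
Equity: weight = 29.14/78.12 = 0.3730; cost = 10.041%.
Debt: weight = 48.98/78.12 = 0.6270; after-tax cost = 9.07% × (1 − 35.9%) = 5.8139%.
WACC = 0.3730 × 10.0410% + 0.6270 × 5.8139% = 7.3907%.

7.39%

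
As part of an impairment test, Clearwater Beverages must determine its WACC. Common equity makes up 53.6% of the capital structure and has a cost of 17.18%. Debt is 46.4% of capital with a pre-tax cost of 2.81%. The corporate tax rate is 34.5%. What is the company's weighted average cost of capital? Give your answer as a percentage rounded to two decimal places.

After-tax cost of debt = 2.81% × (1 − 34.5%) = 1.8406%.
WACC = 0.536 × 17.1800% + 0.464 × 1.8406% = 10.0625%.

10.06%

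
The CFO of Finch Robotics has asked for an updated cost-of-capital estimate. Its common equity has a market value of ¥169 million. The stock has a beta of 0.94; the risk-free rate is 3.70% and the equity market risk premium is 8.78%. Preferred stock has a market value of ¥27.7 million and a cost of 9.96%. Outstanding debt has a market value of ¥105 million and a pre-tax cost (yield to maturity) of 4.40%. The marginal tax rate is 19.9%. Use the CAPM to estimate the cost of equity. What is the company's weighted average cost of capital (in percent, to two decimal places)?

8.84%

Cost of equity via CAPM: Re = 3.7% + 0.94 × 8.78% = 11.9532%.
Total capital V = 169 + 27.7 + 105 = 301.7.
Equity: weight = 169/301.7 = 0.5602; cost = 11.9532%.
Preferred: weight = 27.7/301.7 = 0.0918; cost = 9.96%.
Debt: weight = 105/301.7 = 0.3480; after-tax cost = 4.4% × (1 − 19.9%) = 3.5244%.
WACC = 0.5602 × 11.9532% + 0.0918 × 9.9600% + 0.3480 × 3.5244% = 8.8367%.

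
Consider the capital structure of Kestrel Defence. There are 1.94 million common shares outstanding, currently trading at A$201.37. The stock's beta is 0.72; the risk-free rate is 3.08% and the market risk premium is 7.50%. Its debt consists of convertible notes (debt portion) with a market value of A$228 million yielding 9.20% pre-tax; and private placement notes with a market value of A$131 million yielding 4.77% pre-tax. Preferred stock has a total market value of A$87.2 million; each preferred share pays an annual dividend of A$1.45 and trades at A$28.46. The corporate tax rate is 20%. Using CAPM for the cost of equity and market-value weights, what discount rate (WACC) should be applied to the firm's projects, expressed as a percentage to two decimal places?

7.09%

Cost of equity via CAPM: Re = 3.08% + 0.72 × 7.5% = 8.4800%.
Cost of preferred: Rp = 1.45 / 28.46 = 5.0949%.
Market value of equity E = 201.37 × 1.94m = 390.6578m.
Total capital V = 390.6578 + 87.2 + 228 + 131 = 836.8578.
Equity: weight = 390.6578/836.8578 = 0.4668; cost = 8.48%.
Preferred: weight = 87.2/836.8578 = 0.1042; cost = 5.0949%.
Convertible notes (debt portion): weight = 228/836.8578 = 0.2724; after-tax cost = 9.2% × (1 − 20%) = 7.3600%.
Private placement notes: weight = 131/836.8578 = 0.1565; after-tax cost = 4.77% × (1 − 20%) = 3.8160%.
WACC = 0.4668 × 8.4800% + 0.1042 × 5.0949% + 0.2724 × 7.3600% + 0.1565 × 3.8160% = 7.0920%.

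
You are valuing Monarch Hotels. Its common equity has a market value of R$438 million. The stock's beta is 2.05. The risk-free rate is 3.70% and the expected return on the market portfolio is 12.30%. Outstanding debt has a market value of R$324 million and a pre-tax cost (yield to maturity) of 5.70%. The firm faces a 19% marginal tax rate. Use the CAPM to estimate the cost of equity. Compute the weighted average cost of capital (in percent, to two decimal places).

Market risk premium = 12.3% − 3.7% = 8.6%.
Cost of equity via CAPM: Re = 3.7% + 2.05 × 8.6% = 21.3300%.
Total capital V = 438 + 324 = 762.
Equity: weight = 438/762 = 0.5748; cost = 21.33%.
Debt: weight = 324/762 = 0.4252; after-tax cost = 5.7% × (1 − 19%) = 4.6170%.
WACC = 0.5748 × 21.3300% + 0.4252 × 4.6170% = 14.2237%.

14.22%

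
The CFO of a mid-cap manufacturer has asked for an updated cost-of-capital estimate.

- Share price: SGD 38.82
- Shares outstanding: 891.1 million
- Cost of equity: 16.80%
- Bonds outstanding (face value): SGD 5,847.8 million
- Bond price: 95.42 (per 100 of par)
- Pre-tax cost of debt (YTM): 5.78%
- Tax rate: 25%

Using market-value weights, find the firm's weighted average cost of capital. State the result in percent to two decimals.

Market value of equity E = 38.82 × 891.1m = 34592.502m. Market value of debt D = 5847.8m × 95.42/100 = 5579.97076m.
Total capital V = 34592.502 + 5579.97076 = 40172.47276.
Equity: weight = 34592.502/40172.47276 = 0.8611; cost = 16.8%.
Bonds outstanding: weight = 5579.97076/40172.47276 = 0.1389; after-tax cost = 5.78% × (1 − 25%) = 4.3350%.
WACC = 0.8611 × 16.8000% + 0.1389 × 4.3350% = 15.0686%.

15.07%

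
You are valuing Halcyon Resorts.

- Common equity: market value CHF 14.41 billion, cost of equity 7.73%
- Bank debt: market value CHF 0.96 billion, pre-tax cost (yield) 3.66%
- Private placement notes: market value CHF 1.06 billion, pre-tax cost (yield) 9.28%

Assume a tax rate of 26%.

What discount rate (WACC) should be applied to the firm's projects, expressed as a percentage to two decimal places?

7.38%

Total capital V = 14.41 + 0.96 + 1.06 = 16.43.
Equity: weight = 14.41/16.43 = 0.8771; cost = 7.73%.
Bank debt: weight = 0.96/16.43 = 0.0584; after-tax cost = 3.66% × (1 − 26%) = 2.7084%.
Private placement notes: weight = 1.06/16.43 = 0.0645; after-tax cost = 9.28% × (1 − 26%) = 6.8672%.
WACC = 0.8771 × 7.7300% + 0.0584 × 2.7084% + 0.0645 × 6.8672% = 7.3809%.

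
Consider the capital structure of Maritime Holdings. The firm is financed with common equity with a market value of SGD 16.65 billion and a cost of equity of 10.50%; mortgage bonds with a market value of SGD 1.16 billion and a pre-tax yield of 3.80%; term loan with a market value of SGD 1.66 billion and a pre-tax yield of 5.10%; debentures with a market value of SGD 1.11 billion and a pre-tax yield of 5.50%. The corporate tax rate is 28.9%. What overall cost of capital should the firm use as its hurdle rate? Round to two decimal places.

9.15%

Total capital V = 16.65 + 1.16 + 1.66 + 1.11 = 20.58.
Equity: weight = 16.65/20.58 = 0.8090; cost = 10.5%.
Mortgage bonds: weight = 1.16/20.58 = 0.0564; after-tax cost = 3.8% × (1 − 28.9%) = 2.7018%.
Term loan: weight = 1.66/20.58 = 0.0807; after-tax cost = 5.1% × (1 − 28.9%) = 3.6261%.
Debentures: weight = 1.11/20.58 = 0.0539; after-tax cost = 5.5% × (1 − 28.9%) = 3.9105%.
WACC = 0.8090 × 10.5000% + 0.0564 × 2.7018% + 0.0807 × 3.6261% + 0.0539 × 3.9105% = 9.1506%.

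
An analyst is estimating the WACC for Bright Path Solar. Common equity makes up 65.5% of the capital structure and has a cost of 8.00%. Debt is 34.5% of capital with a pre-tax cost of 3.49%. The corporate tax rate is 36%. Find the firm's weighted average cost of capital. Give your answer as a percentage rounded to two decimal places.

After-tax cost of debt = 3.49% × (1 − 36%) = 2.2336%.
WACC = 0.655 × 8.0000% + 0.345 × 2.2336% = 6.0106%.

6.01%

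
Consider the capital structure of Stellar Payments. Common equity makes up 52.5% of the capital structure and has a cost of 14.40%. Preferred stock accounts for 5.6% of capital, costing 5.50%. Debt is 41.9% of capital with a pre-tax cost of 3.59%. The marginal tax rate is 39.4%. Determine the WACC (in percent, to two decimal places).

8.78%

After-tax cost of debt = 3.59% × (1 − 39.4%) = 2.1755%.
WACC = 0.525 × 14.4000% + 0.056 × 5.5000% + 0.419 × 2.1755% = 8.7796%.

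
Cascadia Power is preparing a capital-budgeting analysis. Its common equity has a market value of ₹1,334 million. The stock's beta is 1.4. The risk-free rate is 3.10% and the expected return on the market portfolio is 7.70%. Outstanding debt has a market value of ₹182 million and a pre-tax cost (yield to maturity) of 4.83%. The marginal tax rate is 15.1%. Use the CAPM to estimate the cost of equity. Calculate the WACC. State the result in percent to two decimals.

8.89%

Market risk premium = 7.7% − 3.1% = 4.6%.
Cost of equity via CAPM: Re = 3.1% + 1.4 × 4.6% = 9.5400%.
Total capital V = 1334 + 182 = 1516.
Equity: weight = 1334/1516 = 0.8799; cost = 9.54%.
Debt: weight = 182/1516 = 0.1201; after-tax cost = 4.83% × (1 − 15.1%) = 4.1007%.
WACC = 0.8799 × 9.5400% + 0.1201 × 4.1007% = 8.8870%.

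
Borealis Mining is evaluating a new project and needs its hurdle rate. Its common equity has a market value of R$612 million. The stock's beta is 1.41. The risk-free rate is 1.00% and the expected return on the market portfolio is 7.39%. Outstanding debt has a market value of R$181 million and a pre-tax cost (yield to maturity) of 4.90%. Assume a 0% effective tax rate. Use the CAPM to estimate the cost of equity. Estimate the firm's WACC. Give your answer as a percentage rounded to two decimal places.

8.84%

Market risk premium = 7.39% − 1.0% = 6.39%.
Cost of equity via CAPM: Re = 1.0% + 1.41 × 6.39% = 10.0099%.
Total capital V = 612 + 181 = 793.
Equity: weight = 612/793 = 0.7718; cost = 10.0099%.
Debt: weight = 181/793 = 0.2282; after-tax cost = 4.9% × (1 − 0%) = 4.9000%.
WACC = 0.7718 × 10.0099% + 0.2282 × 4.9000% = 8.8436%.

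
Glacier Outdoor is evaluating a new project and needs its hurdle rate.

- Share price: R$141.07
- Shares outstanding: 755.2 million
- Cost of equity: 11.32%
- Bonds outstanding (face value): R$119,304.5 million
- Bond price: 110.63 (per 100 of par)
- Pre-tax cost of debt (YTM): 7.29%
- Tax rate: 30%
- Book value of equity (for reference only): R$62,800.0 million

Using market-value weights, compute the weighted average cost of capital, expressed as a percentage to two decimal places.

7.88%

Market value of equity E = 141.07 × 755.2m = 106536.064m. Market value of debt D = 119304.5m × 110.63/100 = 131986.56835m.
Total capital V = 106536.064 + 131986.56835 = 238522.63235.
Equity: weight = 106536.064/238522.63235 = 0.4466; cost = 11.32%.
Bonds outstanding: weight = 131986.56835/238522.63235 = 0.5534; after-tax cost = 7.29% × (1 − 30%) = 5.1030%.
WACC = 0.4466 × 11.3200% + 0.5534 × 5.1030% = 7.8798%.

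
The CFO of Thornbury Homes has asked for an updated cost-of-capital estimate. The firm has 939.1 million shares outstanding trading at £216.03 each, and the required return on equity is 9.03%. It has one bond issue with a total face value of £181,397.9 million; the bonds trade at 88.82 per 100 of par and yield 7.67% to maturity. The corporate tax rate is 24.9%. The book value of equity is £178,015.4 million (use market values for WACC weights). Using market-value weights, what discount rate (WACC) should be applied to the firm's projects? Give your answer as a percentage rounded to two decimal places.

Market value of equity E = 216.03 × 939.1m = 202873.773m. Market value of debt D = 181397.9m × 88.82/100 = 161117.61478m.
Total capital V = 202873.773 + 161117.61478 = 363991.38778.
Equity: weight = 202873.773/363991.38778 = 0.5574; cost = 9.03%.
Bonds outstanding: weight = 161117.61478/363991.38778 = 0.4426; after-tax cost = 7.67% × (1 − 24.9%) = 5.7602%.
WACC = 0.5574 × 9.0300% + 0.4426 × 5.7602% = 7.5826%.

7.58%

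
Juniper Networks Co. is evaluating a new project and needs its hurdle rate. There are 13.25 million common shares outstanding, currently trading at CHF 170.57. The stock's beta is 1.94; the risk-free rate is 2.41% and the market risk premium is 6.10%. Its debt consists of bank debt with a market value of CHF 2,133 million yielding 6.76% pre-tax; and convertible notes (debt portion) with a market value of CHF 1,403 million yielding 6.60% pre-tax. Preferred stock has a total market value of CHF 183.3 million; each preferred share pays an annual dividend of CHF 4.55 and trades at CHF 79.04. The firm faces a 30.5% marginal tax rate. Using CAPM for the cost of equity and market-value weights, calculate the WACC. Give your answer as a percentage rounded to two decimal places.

Cost of equity via CAPM: Re = 2.41% + 1.94 × 6.1% = 14.2440%.
Cost of preferred: Rp = 4.55 / 79.04 = 5.7566%.
Market value of equity E = 170.57 × 13.25m = 2260.0525m.
Total capital V = 2260.0525 + 183.3 + 2133 + 1403 = 5979.3525.
Equity: weight = 2260.0525/5979.3525 = 0.3780; cost = 14.244%.
Preferred: weight = 183.3/5979.3525 = 0.0307; cost = 5.7566%.
Bank debt: weight = 2133/5979.3525 = 0.3567; after-tax cost = 6.76% × (1 − 30.5%) = 4.6982%.
Convertible notes (debt portion): weight = 1403/5979.3525 = 0.2346; after-tax cost = 6.6% × (1 − 30.5%) = 4.5870%.
WACC = 0.3780 × 14.2440% + 0.0307 × 5.7566% + 0.3567 × 4.6982% + 0.2346 × 4.5870% = 8.3126%.

8.31%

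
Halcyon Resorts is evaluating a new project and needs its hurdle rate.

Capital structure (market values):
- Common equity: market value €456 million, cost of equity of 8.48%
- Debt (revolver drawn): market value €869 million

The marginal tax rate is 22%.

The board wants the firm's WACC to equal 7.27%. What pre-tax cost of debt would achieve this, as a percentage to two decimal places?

Total capital V = 456 + 869 = 1325.
Equity weight = 456/1325 = 0.3442.
Revolver drawn weight = 869/1325 = 0.6558.
Equity contribution = 0.3442 × 8.48% = 2.9184%.
Remaining for debt = 7.27% − 2.9184% = 4.3516%.
Rd × (1 − 22%) × 0.6558 = 4.3516%  ⇒  Rd = 8.5065%.

8.51%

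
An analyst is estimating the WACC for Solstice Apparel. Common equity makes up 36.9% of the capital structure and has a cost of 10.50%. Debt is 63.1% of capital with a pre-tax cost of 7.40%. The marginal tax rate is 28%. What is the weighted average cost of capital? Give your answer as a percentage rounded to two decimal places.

7.24%

After-tax cost of debt = 7.4% × (1 − 28%) = 5.3280%.
WACC = 0.369 × 10.5000% + 0.631 × 5.3280% = 7.2365%.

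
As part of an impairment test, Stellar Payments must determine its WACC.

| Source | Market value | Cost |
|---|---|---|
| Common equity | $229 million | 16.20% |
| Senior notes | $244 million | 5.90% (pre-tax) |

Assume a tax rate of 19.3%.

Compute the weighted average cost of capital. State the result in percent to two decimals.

Total capital V = 229 + 244 = 473.
Equity: weight = 229/473 = 0.4841; cost = 16.2%.
Senior notes: weight = 244/473 = 0.5159; after-tax cost = 5.9% × (1 − 19.3%) = 4.7613%.
WACC = 0.4841 × 16.2000% + 0.5159 × 4.7613% = 10.2993%.

10.30%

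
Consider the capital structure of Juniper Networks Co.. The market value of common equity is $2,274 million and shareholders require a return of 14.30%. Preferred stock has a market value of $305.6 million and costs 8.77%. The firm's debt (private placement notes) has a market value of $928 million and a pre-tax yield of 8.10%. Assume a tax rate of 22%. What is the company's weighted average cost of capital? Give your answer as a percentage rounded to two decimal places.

Total capital V = 2274 + 305.6 + 928 = 3507.6.
Equity: weight = 2274/3507.6 = 0.6483; cost = 14.3%.
Preferred: weight = 305.6/3507.6 = 0.0871; cost = 8.77%.
Private placement notes: weight = 928/3507.6 = 0.2646; after-tax cost = 8.1% × (1 − 22%) = 6.3180%.
WACC = 0.6483 × 14.3000% + 0.0871 × 8.7700% + 0.2646 × 6.3180% = 11.7064%.

11.71%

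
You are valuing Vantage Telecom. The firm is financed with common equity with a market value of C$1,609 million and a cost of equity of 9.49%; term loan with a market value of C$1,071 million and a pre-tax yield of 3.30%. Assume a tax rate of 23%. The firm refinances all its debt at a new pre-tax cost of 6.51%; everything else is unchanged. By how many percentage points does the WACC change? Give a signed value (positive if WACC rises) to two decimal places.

+0.99 pp

Current WACC:
Total capital V = 1609 + 1071 = 2680.
Equity: weight = 1609/2680 = 0.6004; cost = 9.49%.
Term loan: weight = 1071/2680 = 0.3996; after-tax cost = 3.3% × (1 − 23%) = 2.5410%.
WACC = 0.6004 × 9.4900% + 0.3996 × 2.5410% = 6.7130%.
After the change:
Total capital V = 1609 + 1071 = 2680.
Equity: weight = 1609/2680 = 0.6004; cost = 9.49%.
Term loan: weight = 1071/2680 = 0.3996; after-tax cost = 6.51% × (1 − 23%) = 5.0127%.
WACC = 0.6004 × 9.4900% + 0.3996 × 5.0127% = 7.7008%.
Change in WACC = 7.7008% − 6.7130% = 0.9878 pp.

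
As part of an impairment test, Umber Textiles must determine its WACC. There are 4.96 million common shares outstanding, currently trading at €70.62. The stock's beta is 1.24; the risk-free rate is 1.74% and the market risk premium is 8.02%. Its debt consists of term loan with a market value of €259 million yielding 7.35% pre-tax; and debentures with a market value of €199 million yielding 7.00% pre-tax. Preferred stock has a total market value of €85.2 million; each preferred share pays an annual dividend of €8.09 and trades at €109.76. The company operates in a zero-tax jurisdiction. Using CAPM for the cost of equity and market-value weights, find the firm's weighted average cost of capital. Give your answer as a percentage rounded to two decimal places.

8.97%

Cost of equity via CAPM: Re = 1.74% + 1.24 × 8.02% = 11.6848%.
Cost of preferred: Rp = 8.09 / 109.76 = 7.3706%.
Market value of equity E = 70.62 × 4.96m = 350.2752m.
Total capital V = 350.2752 + 85.2 + 259 + 199 = 893.4752.
Equity: weight = 350.2752/893.4752 = 0.3920; cost = 11.6848%.
Preferred: weight = 85.2/893.4752 = 0.0954; cost = 7.3706%.
Term loan: weight = 259/893.4752 = 0.2899; after-tax cost = 7.35% × (1 − 0%) = 7.3500%.
Debentures: weight = 199/893.4752 = 0.2227; after-tax cost = 7% × (1 − 0%) = 7.0000%.
WACC = 0.3920 × 11.6848% + 0.0954 × 7.3706% + 0.2899 × 7.3500% + 0.2227 × 7.0000% = 8.9734%.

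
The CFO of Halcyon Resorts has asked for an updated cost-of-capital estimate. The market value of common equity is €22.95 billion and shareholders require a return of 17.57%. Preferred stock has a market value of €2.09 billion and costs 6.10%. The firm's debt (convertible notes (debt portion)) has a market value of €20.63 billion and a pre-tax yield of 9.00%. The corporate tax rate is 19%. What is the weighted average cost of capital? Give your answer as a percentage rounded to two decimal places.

12.40%

Total capital V = 22.95 + 2.09 + 20.63 = 45.67.
Equity: weight = 22.95/45.67 = 0.5025; cost = 17.57%.
Preferred: weight = 2.09/45.67 = 0.0458; cost = 6.1%.
Convertible notes (debt portion): weight = 20.63/45.67 = 0.4517; after-tax cost = 9% × (1 − 19%) = 7.2900%.
WACC = 0.5025 × 17.5700% + 0.0458 × 6.1000% + 0.4517 × 7.2900% = 12.4014%.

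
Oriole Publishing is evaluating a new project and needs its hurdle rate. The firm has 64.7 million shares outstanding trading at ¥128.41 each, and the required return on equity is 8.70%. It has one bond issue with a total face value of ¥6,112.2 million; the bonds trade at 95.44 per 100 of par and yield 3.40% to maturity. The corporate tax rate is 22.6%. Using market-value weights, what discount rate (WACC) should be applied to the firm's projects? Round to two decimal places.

6.20%

Market value of equity E = 128.41 × 64.7m = 8308.127m. Market value of debt D = 6112.2m × 95.44/100 = 5833.48368m.
Total capital V = 8308.127 + 5833.48368 = 14141.61068.
Equity: weight = 8308.127/14141.61068 = 0.5875; cost = 8.7%.
Bonds outstanding: weight = 5833.48368/14141.61068 = 0.4125; after-tax cost = 3.4% × (1 − 22.6%) = 2.6316%.
WACC = 0.5875 × 8.7000% + 0.4125 × 2.6316% = 6.1968%.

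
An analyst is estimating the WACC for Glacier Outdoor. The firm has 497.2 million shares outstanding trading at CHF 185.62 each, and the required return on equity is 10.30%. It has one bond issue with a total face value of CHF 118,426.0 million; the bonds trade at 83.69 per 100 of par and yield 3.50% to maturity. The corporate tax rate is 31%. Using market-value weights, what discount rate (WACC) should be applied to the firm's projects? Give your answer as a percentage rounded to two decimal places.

6.22%

Market value of equity E = 185.62 × 497.2m = 92290.264m. Market value of debt D = 118426m × 83.69/100 = 99110.7194m.
Total capital V = 92290.264 + 99110.7194 = 191400.9834.
Equity: weight = 92290.264/191400.9834 = 0.4822; cost = 10.3%.
Bonds outstanding: weight = 99110.7194/191400.9834 = 0.5178; after-tax cost = 3.5% × (1 − 31%) = 2.4150%.
WACC = 0.4822 × 10.3000% + 0.5178 × 2.4150% = 6.2170%.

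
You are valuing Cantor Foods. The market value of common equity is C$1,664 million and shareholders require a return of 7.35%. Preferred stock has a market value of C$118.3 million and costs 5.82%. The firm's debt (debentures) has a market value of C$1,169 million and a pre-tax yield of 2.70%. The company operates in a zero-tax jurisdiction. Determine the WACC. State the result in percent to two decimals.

Total capital V = 1664 + 118.3 + 1169 = 2951.3.
Equity: weight = 1664/2951.3 = 0.5638; cost = 7.35%.
Preferred: weight = 118.3/2951.3 = 0.0401; cost = 5.82%.
Debentures: weight = 1169/2951.3 = 0.3961; after-tax cost = 2.7% × (1 − 0%) = 2.7000%.
WACC = 0.5638 × 7.3500% + 0.0401 × 5.8200% + 0.3961 × 2.7000% = 5.4468%.

5.45%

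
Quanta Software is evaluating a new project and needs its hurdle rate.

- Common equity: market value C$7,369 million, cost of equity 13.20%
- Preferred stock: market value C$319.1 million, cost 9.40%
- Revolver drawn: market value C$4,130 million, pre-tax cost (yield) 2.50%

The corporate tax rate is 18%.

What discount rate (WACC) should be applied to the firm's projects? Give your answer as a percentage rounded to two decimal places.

Total capital V = 7369 + 319.1 + 4130 = 11818.1.
Equity: weight = 7369/11818.1 = 0.6235; cost = 13.2%.
Preferred: weight = 319.1/11818.1 = 0.0270; cost = 9.4%.
Revolver drawn: weight = 4130/11818.1 = 0.3495; after-tax cost = 2.5% × (1 − 18%) = 2.0500%.
WACC = 0.6235 × 13.2000% + 0.0270 × 9.4000% + 0.3495 × 2.0500% = 9.2009%.

9.20%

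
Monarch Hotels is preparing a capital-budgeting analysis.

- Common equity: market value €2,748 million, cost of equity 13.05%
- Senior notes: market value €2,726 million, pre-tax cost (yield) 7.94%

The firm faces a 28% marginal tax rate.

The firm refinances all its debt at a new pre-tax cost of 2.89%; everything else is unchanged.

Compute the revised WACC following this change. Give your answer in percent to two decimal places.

7.59%

After the change:
Total capital V = 2748 + 2726 = 5474.
Equity: weight = 2748/5474 = 0.5020; cost = 13.05%.
Senior notes: weight = 2726/5474 = 0.4980; after-tax cost = 2.89% × (1 − 28%) = 2.0808%.
WACC = 0.5020 × 13.0500% + 0.4980 × 2.0808% = 7.5874%.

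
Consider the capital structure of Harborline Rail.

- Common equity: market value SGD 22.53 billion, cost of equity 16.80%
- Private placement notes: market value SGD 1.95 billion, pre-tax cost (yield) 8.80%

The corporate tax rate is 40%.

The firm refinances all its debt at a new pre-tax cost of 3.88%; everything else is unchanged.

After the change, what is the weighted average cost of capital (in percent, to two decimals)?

After the change:
Total capital V = 22.53 + 1.95 = 24.48.
Equity: weight = 22.53/24.48 = 0.9203; cost = 16.8%.
Private placement notes: weight = 1.95/24.48 = 0.0797; after-tax cost = 3.88% × (1 − 40%) = 2.3280%.
WACC = 0.9203 × 16.8000% + 0.0797 × 2.3280% = 15.6472%.

15.65%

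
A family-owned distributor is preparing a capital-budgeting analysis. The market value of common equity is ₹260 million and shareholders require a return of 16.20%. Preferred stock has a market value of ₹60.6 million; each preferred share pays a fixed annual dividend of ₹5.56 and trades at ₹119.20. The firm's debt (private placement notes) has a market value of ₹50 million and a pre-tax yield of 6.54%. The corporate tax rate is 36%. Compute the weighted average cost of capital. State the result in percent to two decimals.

12.69%

Cost of preferred: Rp = 5.56 / 119.2 = 4.6644%.
Total capital V = 260 + 60.6 + 50 = 370.6.
Equity: weight = 260/370.6 = 0.7016; cost = 16.2%.
Preferred: weight = 60.6/370.6 = 0.1635; cost = 4.6644%.
Private placement notes: weight = 50/370.6 = 0.1349; after-tax cost = 6.54% × (1 − 36%) = 4.1856%.
WACC = 0.7016 × 16.2000% + 0.1635 × 4.6644% + 0.1349 × 4.1856% = 12.6928%.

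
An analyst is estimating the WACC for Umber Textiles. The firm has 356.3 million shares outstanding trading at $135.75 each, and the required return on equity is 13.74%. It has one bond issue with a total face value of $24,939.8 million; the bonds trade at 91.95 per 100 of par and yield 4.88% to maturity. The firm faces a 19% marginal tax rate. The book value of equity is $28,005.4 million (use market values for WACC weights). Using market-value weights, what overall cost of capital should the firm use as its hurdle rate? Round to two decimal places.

10.59%

Market value of equity E = 135.75 × 356.3m = 48367.725m. Market value of debt D = 24939.8m × 91.95/100 = 22932.1461m.
Total capital V = 48367.725 + 22932.1461 = 71299.8711.
Equity: weight = 48367.725/71299.8711 = 0.6784; cost = 13.74%.
Bonds outstanding: weight = 22932.1461/71299.8711 = 0.3216; after-tax cost = 4.88% × (1 − 19%) = 3.9528%.
WACC = 0.6784 × 13.7400% + 0.3216 × 3.9528% = 10.5921%.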